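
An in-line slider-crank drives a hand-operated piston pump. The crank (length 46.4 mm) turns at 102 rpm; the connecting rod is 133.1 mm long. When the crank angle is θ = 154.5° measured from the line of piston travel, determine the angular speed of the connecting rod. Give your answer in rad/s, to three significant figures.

3.40

ω = 10.68 rad/s (converted from 102 rpm).
The rod makes angle φ with the slider axis where L sinφ = r sinθ; differentiating, L cosφ·φ̇ = r ω cosθ.
L cosφ = √(L² − r² sin²θ) = 0.13159 m.
|ω_rod| = r ω |cosθ| / √(L² − r² sin²θ) = 0.0464·10.68·0.90259/0.13159 = 3.3994 rad/s.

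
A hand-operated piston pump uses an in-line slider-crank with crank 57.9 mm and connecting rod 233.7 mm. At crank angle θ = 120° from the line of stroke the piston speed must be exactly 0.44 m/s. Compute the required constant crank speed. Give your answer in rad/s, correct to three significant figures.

For an in-line slider-crank, |v_piston| = rω|sinθ|·[1 + r cosθ/√(L² − r² sin²θ)].
With r = 0.0579 m, L = 0.2337 m, θ = 120°: the bracketed kinematic factor |dx/dθ| = 0.043783 m.
ω = v/|dx/dθ| = 0.44/0.043783 = 10.05 rad/s.

10.0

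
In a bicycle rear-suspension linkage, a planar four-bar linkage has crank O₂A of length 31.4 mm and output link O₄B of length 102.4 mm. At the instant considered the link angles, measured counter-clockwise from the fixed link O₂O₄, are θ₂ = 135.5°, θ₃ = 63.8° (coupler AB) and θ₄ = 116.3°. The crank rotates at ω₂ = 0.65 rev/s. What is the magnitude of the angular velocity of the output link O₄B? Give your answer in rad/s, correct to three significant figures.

1.50

ω₂ = 4.084 rad/s (from 0.65 rev/s).
Differentiating the loop-closure r₂e^{iθ₂}+r₃e^{iθ₃}=r₁+r₄e^{iθ₄} gives r₂ω₂e^{iθ₂}+r₃ω₃e^{iθ₃}=r₄ω₄e^{iθ₄}.
Eliminating the other unknown: ω₄ = r₂ω₂ sin(θ₂−θ₃) / [r₄ sin(θ₄−θ₃)].
Numerator sine = +0.94943; denominator sine = +0.79335.
Result = 0.0314·4.084·(+0.94943) / (0.1024·(+0.79335)) = +1.4987 rad/s; magnitude 1.4987 rad/s.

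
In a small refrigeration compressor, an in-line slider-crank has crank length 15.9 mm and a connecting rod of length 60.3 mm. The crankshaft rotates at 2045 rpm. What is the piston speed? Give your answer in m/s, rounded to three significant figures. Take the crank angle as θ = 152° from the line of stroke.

ω = 2π·2045/60 = 214.2 rad/s
For an in-line slider-crank, x = r cosθ + √(L² − r² sin²θ), so v = −rω sinθ·[1 + r cosθ/√(L² − r² sin²θ)].
With r = 0.0159 m, L = 0.0603 m, θ = 152°: √(L² − r² sin²θ) = 0.059836 m.
v = −0.0159·214.2·0.46947·[1 + 0.0159·-0.88295/0.059836] = -1.2235 m/s.
|v| = 1.2235 m/s.

1.22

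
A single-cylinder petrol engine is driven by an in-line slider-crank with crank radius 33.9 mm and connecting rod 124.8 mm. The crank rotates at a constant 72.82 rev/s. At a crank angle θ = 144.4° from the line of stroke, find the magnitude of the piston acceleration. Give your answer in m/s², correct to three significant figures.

5110

ω = 2π·72.8 = 457.5 rad/s
x(θ) = r cosθ + √(L² − r² sin²θ); with ω constant, a = ω²·d²x/dθ².
d²x/dθ² = −r cosθ − r²(cos2θ)/√u − r⁴ sin²2θ/(4u^{3/2}),  u = L² − r² sin²θ = 0.0151856 m².
Substituting r = 0.0339 m, L = 0.1248 m, θ = 144.4°: d²x/dθ² = +0.024401 m.
a = ω²·d²x/dθ² = (457.5)²·(+0.024401) = +5108.1 m/s²;  |a| = 5108.1 m/s².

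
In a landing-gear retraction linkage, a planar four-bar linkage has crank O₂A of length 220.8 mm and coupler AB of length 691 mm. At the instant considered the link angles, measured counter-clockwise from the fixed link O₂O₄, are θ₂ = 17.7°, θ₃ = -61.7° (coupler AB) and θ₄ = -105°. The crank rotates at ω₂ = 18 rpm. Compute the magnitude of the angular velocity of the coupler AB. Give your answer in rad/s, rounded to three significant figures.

0.739

ω₂ = 1.885 rad/s (from 18 rpm).
Differentiating the loop-closure r₂e^{iθ₂}+r₃e^{iθ₃}=r₁+r₄e^{iθ₄} gives r₂ω₂e^{iθ₂}+r₃ω₃e^{iθ₃}=r₄ω₄e^{iθ₄}.
Eliminating the other unknown: ω₃ = r₂ω₂ sin(θ₄−θ₂) / [r₃ sin(θ₃−θ₄)].
Numerator sine = -0.84151; denominator sine = +0.68582.
Result = 0.2208·1.885·(-0.84151) / (0.691·(+0.68582)) = -0.73905 rad/s; magnitude 0.73905 rad/s.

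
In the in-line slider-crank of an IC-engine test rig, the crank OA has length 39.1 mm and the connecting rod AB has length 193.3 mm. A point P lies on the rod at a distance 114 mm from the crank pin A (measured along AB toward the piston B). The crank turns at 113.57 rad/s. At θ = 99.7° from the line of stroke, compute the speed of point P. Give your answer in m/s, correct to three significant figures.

4.30

ω = 113.6 rad/s.  Crank-pin speed |V_A| = rω = 4.4406 m/s, perpendicular to OA.
Rod angle: sinφ = −(r/L) sinθ ⇒ φ = -11.501°; ω_rod = −rω cosθ/√(L²−r²sin²θ) = +3.9499 rad/s.
V_P = V_A + ω_rod × AP, with AP = 0.114 m along the rod.
Components: V_Px = −rω sinθ − a·ω_rod·sinφ = -4.2873 m/s;  V_Py = rω cosθ + a·ω_rod·cosφ = -0.30694 m/s.
|V_P| = √(V_Px² + V_Py²) = 4.2983 m/s.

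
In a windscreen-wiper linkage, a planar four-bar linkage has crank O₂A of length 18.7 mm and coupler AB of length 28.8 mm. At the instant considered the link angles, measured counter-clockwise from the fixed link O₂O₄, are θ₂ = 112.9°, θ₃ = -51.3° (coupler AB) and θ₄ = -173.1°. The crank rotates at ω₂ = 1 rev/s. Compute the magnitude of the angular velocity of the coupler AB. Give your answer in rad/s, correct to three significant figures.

ω₂ = 6.283 rad/s (from 1 rev/s).
Differentiating the loop-closure r₂e^{iθ₂}+r₃e^{iθ₃}=r₁+r₄e^{iθ₄} gives r₂ω₂e^{iθ₂}+r₃ω₃e^{iθ₃}=r₄ω₄e^{iθ₄}.
Eliminating the other unknown: ω₃ = r₂ω₂ sin(θ₄−θ₂) / [r₃ sin(θ₃−θ₄)].
Numerator sine = +0.96126; denominator sine = +0.84989.
Result = 0.0187·6.283·(+0.96126) / (0.0288·(+0.84989)) = +4.6143 rad/s; magnitude 4.6143 rad/s.

4.61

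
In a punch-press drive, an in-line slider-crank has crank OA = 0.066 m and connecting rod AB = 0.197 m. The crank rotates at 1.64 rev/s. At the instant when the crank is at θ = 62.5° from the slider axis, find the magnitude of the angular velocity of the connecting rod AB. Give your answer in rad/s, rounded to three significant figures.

ω = 10.3 rad/s (converted from 1.64 rev/s).
The rod makes angle φ with the slider axis where L sinφ = r sinθ; differentiating, L cosφ·φ̇ = r ω cosθ.
L cosφ = √(L² − r² sin²θ) = 0.1881 m.
|ω_rod| = r ω |cosθ| / √(L² − r² sin²θ) = 0.066·10.3·0.46175/0.1881 = 1.6695 rad/s.

1.67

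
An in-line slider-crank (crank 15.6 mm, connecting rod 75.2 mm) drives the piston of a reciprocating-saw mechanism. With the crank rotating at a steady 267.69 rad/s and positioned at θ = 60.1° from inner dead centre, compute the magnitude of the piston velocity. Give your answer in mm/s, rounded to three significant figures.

4000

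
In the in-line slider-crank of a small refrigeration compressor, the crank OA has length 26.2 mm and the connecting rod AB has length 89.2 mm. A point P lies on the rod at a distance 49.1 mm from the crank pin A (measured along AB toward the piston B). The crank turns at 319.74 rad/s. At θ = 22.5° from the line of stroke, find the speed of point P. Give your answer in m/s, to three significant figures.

5.07

ω = 319.7 rad/s.  Crank-pin speed |V_A| = rω = 8.3772 m/s, perpendicular to OA.
Rod angle: sinφ = −(r/L) sinθ ⇒ φ = -6.454°; ω_rod = −rω cosθ/√(L²−r²sin²θ) = -87.319 rad/s.
V_P = V_A + ω_rod × AP, with AP = 0.0491 m along the rod.
Components: V_Px = −rω sinθ − a·ω_rod·sinφ = -3.6877 m/s;  V_Py = rω cosθ + a·ω_rod·cosφ = +3.4793 m/s.
|V_P| = √(V_Px² + V_Py²) = 5.07 m/s.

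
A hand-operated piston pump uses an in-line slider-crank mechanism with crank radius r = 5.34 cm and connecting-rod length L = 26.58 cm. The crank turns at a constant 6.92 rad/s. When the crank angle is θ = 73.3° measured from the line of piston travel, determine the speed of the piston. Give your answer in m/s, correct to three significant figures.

ω = 6.92 rad/s
For an in-line slider-crank, x = r cosθ + √(L² − r² sin²θ), so v = −rω sinθ·[1 + r cosθ/√(L² − r² sin²θ)].
With r = 0.0534 m, L = 0.2658 m, θ = 73.3°: √(L² − r² sin²θ) = 0.26083 m.
v = −0.0534·6.92·0.95782·[1 + 0.0534·0.28736/0.26083] = -0.37477 m/s.
|v| = 0.37477 m/s.

0.375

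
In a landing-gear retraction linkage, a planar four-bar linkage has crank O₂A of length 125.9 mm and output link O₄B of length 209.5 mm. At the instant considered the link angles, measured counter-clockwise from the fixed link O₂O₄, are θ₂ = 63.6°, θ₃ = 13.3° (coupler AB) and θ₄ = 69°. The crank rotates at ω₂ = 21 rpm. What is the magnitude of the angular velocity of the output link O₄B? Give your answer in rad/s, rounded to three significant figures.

1.23

ω₂ = 2.199 rad/s (from 21 rpm).
Differentiating the loop-closure r₂e^{iθ₂}+r₃e^{iθ₃}=r₁+r₄e^{iθ₄} gives r₂ω₂e^{iθ₂}+r₃ω₃e^{iθ₃}=r₄ω₄e^{iθ₄}.
Eliminating the other unknown: ω₄ = r₂ω₂ sin(θ₂−θ₃) / [r₄ sin(θ₄−θ₃)].
Numerator sine = +0.76940; denominator sine = +0.82610.
Result = 0.1259·2.199·(+0.76940) / (0.2095·(+0.82610)) = +1.2309 rad/s; magnitude 1.2309 rad/s.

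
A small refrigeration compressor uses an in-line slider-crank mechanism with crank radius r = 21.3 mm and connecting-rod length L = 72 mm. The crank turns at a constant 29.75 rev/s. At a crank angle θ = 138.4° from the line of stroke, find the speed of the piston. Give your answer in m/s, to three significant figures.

ω = 2π·29.8 = 186.9 rad/s
For an in-line slider-crank, x = r cosθ + √(L² − r² sin²θ), so v = −rω sinθ·[1 + r cosθ/√(L² − r² sin²θ)].
With r = 0.0213 m, L = 0.072 m, θ = 138.4°: √(L² − r² sin²θ) = 0.070598 m.
v = −0.0213·186.9·0.66393·[1 + 0.0213·-0.74780/0.070598] = -2.047 m/s.
|v| = 2.047 m/s.

2.05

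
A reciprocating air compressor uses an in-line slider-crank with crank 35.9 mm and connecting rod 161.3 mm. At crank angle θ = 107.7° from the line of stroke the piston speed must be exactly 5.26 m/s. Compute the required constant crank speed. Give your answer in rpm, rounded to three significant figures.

1580

For an in-line slider-crank, |v_piston| = rω|sinθ|·[1 + r cosθ/√(L² − r² sin²θ)].
With r = 0.0359 m, L = 0.1613 m, θ = 107.7°: the bracketed kinematic factor |dx/dθ| = 0.031832 m.
ω = v/|dx/dθ| = 5.26/0.031832 = 165.24 rad/s.
N = 60ω/(2π) = 1577.9 rpm.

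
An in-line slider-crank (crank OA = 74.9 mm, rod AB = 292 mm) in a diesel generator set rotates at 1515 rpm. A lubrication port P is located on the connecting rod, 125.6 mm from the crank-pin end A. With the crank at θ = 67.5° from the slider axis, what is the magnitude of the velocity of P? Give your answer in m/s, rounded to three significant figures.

ω = 158.7 rad/s.  Crank-pin speed |V_A| = rω = 11.883 m/s, perpendicular to OA.
Rod angle: sinφ = −(r/L) sinθ ⇒ φ = -13.708°; ω_rod = −rω cosθ/√(L²−r²sin²θ) = -16.03 rad/s.
V_P = V_A + ω_rod × AP, with AP = 0.1256 m along the rod.
Components: V_Px = −rω sinθ − a·ω_rod·sinφ = -11.456 m/s;  V_Py = rω cosθ + a·ω_rod·cosφ = +2.5914 m/s.
|V_P| = √(V_Px² + V_Py²) = 11.745 m/s.

11.7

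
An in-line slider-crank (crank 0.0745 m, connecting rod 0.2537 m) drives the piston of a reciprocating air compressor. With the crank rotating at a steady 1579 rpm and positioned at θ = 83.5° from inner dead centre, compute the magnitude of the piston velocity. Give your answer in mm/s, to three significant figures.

ω = 2π·1579/60 = 165.4 rad/s
For an in-line slider-crank, x = r cosθ + √(L² − r² sin²θ), so v = −rω sinθ·[1 + r cosθ/√(L² − r² sin²θ)].
With r = 0.0745 m, L = 0.2537 m, θ = 83.5°: √(L² − r² sin²θ) = 0.24266 m.
v = −0.0745·165.4·0.99357·[1 + 0.0745·0.11320/0.24266] = -12.665 m/s.
|v| = 12.665 m/s = 12665 mm/s.

12700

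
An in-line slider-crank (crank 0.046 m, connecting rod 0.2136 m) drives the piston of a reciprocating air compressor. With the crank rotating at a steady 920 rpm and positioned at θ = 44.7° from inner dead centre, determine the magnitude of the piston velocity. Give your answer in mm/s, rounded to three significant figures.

ω = 2π·920/60 = 96.34 rad/s
For an in-line slider-crank, x = r cosθ + √(L² − r² sin²θ), so v = −rω sinθ·[1 + r cosθ/√(L² − r² sin²θ)].
With r = 0.046 m, L = 0.2136 m, θ = 44.7°: √(L² − r² sin²θ) = 0.21114 m.
v = −0.046·96.34·0.70339·[1 + 0.046·0.71080/0.21114] = -3.6 m/s.
|v| = 3.6 m/s = 3600 mm/s.

3600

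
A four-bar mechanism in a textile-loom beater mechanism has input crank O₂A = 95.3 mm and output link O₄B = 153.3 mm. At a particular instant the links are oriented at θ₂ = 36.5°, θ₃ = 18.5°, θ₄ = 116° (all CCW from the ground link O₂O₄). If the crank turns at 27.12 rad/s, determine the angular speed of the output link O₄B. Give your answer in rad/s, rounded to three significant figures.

ω₂ = 27.12 rad/s
Differentiating the loop-closure r₂e^{iθ₂}+r₃e^{iθ₃}=r₁+r₄e^{iθ₄} gives r₂ω₂e^{iθ₂}+r₃ω₃e^{iθ₃}=r₄ω₄e^{iθ₄}.
Eliminating the other unknown: ω₄ = r₂ω₂ sin(θ₂−θ₃) / [r₄ sin(θ₄−θ₃)].
Numerator sine = +0.30902; denominator sine = +0.99144.
Result = 0.0953·27.12·(+0.30902) / (0.1533·(+0.99144)) = +5.2548 rad/s; magnitude 5.2548 rad/s.

5.25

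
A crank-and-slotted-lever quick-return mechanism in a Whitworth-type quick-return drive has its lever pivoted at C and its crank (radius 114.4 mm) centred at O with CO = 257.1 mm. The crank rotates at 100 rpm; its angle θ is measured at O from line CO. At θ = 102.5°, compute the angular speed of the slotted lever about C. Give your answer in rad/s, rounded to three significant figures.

ω = 10.47 rad/s (from 100 rpm).
Crank pin A relative to C: A = (d + r cosθ, r sinθ); lever angle φ = atan2(r sinθ, d + r cosθ).
Differentiating tanφ: φ̇ = rω(d cosθ + r)/(d² + r² + 2dr cosθ).
d² + r² + 2dr cosθ = |CA|² = 0.0664558 m²;  d cosθ + r = +0.058753 m.
|ω_lever| = |0.1144·10.47·+0.058753| / 0.0664558 = 1.0591 rad/s.

1.06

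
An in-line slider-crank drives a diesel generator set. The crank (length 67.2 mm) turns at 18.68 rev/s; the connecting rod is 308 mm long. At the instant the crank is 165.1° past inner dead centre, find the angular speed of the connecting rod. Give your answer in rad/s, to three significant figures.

24.8

ω = 117.4 rad/s (converted from 18.68 rev/s).
The rod makes angle φ with the slider axis where L sinφ = r sinθ; differentiating, L cosφ·φ̇ = r ω cosθ.
L cosφ = √(L² − r² sin²θ) = 0.30751 m.
|ω_rod| = r ω |cosθ| / √(L² − r² sin²θ) = 0.0672·117.4·0.96638/0.30751 = 24.786 rad/s.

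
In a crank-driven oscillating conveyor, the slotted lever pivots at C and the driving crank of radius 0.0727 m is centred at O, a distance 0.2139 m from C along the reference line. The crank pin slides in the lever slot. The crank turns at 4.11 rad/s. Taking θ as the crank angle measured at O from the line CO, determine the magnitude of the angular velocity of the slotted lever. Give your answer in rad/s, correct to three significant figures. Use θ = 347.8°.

1.03

ω = 4.11 rad/s
Crank pin A relative to C: A = (d + r cosθ, r sinθ); lever angle φ = atan2(r sinθ, d + r cosθ).
Differentiating tanφ: φ̇ = rω(d cosθ + r)/(d² + r² + 2dr cosθ).
d² + r² + 2dr cosθ = |CA|² = 0.0814372 m²;  d cosθ + r = +0.28177 m.
|ω_lever| = |0.0727·4.11·+0.28177| / 0.0814372 = 1.0338 rad/s.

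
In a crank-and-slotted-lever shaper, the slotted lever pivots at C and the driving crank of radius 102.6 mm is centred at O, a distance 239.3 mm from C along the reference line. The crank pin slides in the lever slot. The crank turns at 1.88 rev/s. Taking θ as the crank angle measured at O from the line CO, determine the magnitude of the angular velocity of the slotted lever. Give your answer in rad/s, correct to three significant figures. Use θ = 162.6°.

7.28

ω = 11.81 rad/s (from 1.88 rev/s).
Crank pin A relative to C: A = (d + r cosθ, r sinθ); lever angle φ = atan2(r sinθ, d + r cosθ).
Differentiating tanφ: φ̇ = rω(d cosθ + r)/(d² + r² + 2dr cosθ).
d² + r² + 2dr cosθ = |CA|² = 0.0209339 m²;  d cosθ + r = -0.12575 m.
|ω_lever| = |0.1026·11.81·-0.12575| / 0.0209339 = 7.2802 rad/s.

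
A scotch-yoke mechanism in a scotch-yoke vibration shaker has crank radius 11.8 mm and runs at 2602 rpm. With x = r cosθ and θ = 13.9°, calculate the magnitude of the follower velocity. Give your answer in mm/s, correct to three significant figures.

772

ω = 272.5 rad/s (from 2602 rpm).
x = r cosθ ⇒ ẋ = −rω sinθ.
|v| = rω|sinθ| = 0.0118·272.5·|sin 13.9°| = 0.7724 m/s = 772.4 mm/s.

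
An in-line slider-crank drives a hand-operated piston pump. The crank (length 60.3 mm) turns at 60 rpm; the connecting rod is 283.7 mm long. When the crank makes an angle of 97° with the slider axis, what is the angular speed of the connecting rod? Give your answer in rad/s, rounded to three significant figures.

0.167

ω = 6.283 rad/s (converted from 60 rpm).
The rod makes angle φ with the slider axis where L sinφ = r sinθ; differentiating, L cosφ·φ̇ = r ω cosθ.
L cosφ = √(L² − r² sin²θ) = 0.27731 m.
|ω_rod| = r ω |cosθ| / √(L² − r² sin²θ) = 0.0603·6.283·0.12187/0.27731 = 0.1665 rad/s.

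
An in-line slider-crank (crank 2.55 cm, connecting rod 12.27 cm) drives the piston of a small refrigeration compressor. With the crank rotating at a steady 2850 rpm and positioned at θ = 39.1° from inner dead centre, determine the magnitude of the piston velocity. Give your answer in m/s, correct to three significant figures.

5.58

ω = 2π·2850/60 = 298.5 rad/s
For an in-line slider-crank, x = r cosθ + √(L² − r² sin²θ), so v = −rω sinθ·[1 + r cosθ/√(L² − r² sin²θ)].
With r = 0.0255 m, L = 0.1227 m, θ = 39.1°: √(L² − r² sin²θ) = 0.12164 m.
v = −0.0255·298.5·0.63068·[1 + 0.0255·0.77605/0.12164] = -5.5806 m/s.
|v| = 5.5806 m/s.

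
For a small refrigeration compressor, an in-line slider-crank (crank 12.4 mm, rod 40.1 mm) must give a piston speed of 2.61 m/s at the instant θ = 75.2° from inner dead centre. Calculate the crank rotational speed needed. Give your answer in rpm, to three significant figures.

1920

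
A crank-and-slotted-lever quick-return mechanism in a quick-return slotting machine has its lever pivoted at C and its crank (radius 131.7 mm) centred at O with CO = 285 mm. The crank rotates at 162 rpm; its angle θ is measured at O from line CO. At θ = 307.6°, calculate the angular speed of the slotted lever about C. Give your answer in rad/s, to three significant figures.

4.73

ω = 16.96 rad/s (from 162 rpm).
Crank pin A relative to C: A = (d + r cosθ, r sinθ); lever angle φ = atan2(r sinθ, d + r cosθ).
Differentiating tanφ: φ̇ = rω(d cosθ + r)/(d² + r² + 2dr cosθ).
d² + r² + 2dr cosθ = |CA|² = 0.144373 m²;  d cosθ + r = +0.30559 m.
|ω_lever| = |0.1317·16.96·+0.30559| / 0.144373 = 4.7292 rad/s.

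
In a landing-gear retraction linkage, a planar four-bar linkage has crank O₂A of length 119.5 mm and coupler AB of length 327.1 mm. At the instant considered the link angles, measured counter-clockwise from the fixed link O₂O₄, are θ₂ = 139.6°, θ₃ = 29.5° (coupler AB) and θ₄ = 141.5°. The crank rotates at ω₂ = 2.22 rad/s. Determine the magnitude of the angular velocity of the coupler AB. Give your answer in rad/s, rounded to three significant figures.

0.0290

ω₂ = 2.22 rad/s
Differentiating the loop-closure r₂e^{iθ₂}+r₃e^{iθ₃}=r₁+r₄e^{iθ₄} gives r₂ω₂e^{iθ₂}+r₃ω₃e^{iθ₃}=r₄ω₄e^{iθ₄}.
Eliminating the other unknown: ω₃ = r₂ω₂ sin(θ₄−θ₂) / [r₃ sin(θ₃−θ₄)].
Numerator sine = +0.03316; denominator sine = -0.92718.
Result = 0.1195·2.22·(+0.03316) / (0.3271·(-0.92718)) = -0.029002 rad/s; magnitude 0.029002 rad/s.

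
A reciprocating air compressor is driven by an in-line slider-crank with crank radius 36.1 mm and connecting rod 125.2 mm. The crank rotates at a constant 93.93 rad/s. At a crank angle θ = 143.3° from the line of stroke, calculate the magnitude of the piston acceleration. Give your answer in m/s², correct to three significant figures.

227

ω = 93.93 rad/s
x(θ) = r cosθ + √(L² − r² sin²θ); with ω constant, a = ω²·d²x/dθ².
d²x/dθ² = −r cosθ − r²(cos2θ)/√u − r⁴ sin²2θ/(4u^{3/2}),  u = L² − r² sin²θ = 0.0152096 m².
Substituting r = 0.0361 m, L = 0.1252 m, θ = 143.3°: d²x/dθ² = +0.025717 m.
a = ω²·d²x/dθ² = (93.93)²·(+0.025717) = +226.9 m/s²;  |a| = 226.9 m/s².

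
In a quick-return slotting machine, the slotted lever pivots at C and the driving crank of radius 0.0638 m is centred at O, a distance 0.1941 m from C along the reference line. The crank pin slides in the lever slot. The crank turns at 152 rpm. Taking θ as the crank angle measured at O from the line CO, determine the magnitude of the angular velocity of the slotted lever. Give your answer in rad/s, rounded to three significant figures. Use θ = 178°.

7.78

ω = 15.92 rad/s (from 152 rpm).
Crank pin A relative to C: A = (d + r cosθ, r sinθ); lever angle φ = atan2(r sinθ, d + r cosθ).
Differentiating tanφ: φ̇ = rω(d cosθ + r)/(d² + r² + 2dr cosθ).
d² + r² + 2dr cosθ = |CA|² = 0.0169932 m²;  d cosθ + r = -0.13018 m.
|ω_lever| = |0.0638·15.92·-0.13018| / 0.0169932 = 7.7798 rad/s.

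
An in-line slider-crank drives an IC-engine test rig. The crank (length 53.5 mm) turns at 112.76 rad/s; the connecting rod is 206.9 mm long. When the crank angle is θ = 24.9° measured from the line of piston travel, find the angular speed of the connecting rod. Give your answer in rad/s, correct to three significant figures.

26.6

ω = 112.8 rad/s
The rod makes angle φ with the slider axis where L sinφ = r sinθ; differentiating, L cosφ·φ̇ = r ω cosθ.
L cosφ = √(L² − r² sin²θ) = 0.20567 m.
|ω_rod| = r ω |cosθ| / √(L² − r² sin²θ) = 0.0535·112.8·0.90704/0.20567 = 26.605 rad/s.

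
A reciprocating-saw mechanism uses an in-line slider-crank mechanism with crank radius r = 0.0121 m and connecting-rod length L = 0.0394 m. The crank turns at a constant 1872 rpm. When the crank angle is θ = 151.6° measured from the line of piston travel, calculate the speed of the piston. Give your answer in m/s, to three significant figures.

0.820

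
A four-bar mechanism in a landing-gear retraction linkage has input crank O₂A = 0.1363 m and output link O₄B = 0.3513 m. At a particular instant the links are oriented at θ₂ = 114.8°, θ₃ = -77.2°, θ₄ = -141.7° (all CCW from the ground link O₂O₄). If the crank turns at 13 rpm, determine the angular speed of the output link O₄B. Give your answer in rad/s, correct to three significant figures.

ω₂ = 1.361 rad/s (from 13 rpm).
Differentiating the loop-closure r₂e^{iθ₂}+r₃e^{iθ₃}=r₁+r₄e^{iθ₄} gives r₂ω₂e^{iθ₂}+r₃ω₃e^{iθ₃}=r₄ω₄e^{iθ₄}.
Eliminating the other unknown: ω₄ = r₂ω₂ sin(θ₂−θ₃) / [r₄ sin(θ₄−θ₃)].
Numerator sine = -0.20791; denominator sine = -0.90259.
Result = 0.1363·1.361·(-0.20791) / (0.3513·(-0.90259)) = +0.12167 rad/s; magnitude 0.12167 rad/s.

0.122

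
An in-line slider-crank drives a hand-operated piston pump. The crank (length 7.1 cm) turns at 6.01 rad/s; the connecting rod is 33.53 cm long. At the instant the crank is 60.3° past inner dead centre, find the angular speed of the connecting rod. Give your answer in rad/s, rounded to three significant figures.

0.641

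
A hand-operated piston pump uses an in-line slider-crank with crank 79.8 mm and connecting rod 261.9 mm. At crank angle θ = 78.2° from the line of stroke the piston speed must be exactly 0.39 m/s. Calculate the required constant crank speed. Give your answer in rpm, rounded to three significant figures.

44.8

For an in-line slider-crank, |v_piston| = rω|sinθ|·[1 + r cosθ/√(L² − r² sin²θ)].
With r = 0.0798 m, L = 0.2619 m, θ = 78.2°: the bracketed kinematic factor |dx/dθ| = 0.083213 m.
ω = v/|dx/dθ| = 0.39/0.083213 = 4.6868 rad/s.
N = 60ω/(2π) = 44.755 rpm.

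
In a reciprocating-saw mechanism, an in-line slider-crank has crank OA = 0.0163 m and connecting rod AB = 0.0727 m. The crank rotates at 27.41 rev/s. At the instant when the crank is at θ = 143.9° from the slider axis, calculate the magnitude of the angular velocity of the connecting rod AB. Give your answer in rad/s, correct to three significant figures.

31.5

ω = 172.2 rad/s (converted from 27.41 rev/s).
The rod makes angle φ with the slider axis where L sinφ = r sinθ; differentiating, L cosφ·φ̇ = r ω cosθ.
L cosφ = √(L² − r² sin²θ) = 0.072063 m.
|ω_rod| = r ω |cosθ| / √(L² − r² sin²θ) = 0.0163·172.2·0.80799/0.072063 = 31.475 rad/s.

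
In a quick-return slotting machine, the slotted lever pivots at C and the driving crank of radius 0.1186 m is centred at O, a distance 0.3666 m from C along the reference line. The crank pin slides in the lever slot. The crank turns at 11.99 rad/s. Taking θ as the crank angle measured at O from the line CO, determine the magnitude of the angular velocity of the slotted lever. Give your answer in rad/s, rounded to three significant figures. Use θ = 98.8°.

ω = 11.99 rad/s
Crank pin A relative to C: A = (d + r cosθ, r sinθ); lever angle φ = atan2(r sinθ, d + r cosθ).
Differentiating tanφ: φ̇ = rω(d cosθ + r)/(d² + r² + 2dr cosθ).
d² + r² + 2dr cosθ = |CA|² = 0.135158 m²;  d cosθ + r = +0.062515 m.
|ω_lever| = |0.1186·11.99·+0.062515| / 0.135158 = 0.65773 rad/s.

0.658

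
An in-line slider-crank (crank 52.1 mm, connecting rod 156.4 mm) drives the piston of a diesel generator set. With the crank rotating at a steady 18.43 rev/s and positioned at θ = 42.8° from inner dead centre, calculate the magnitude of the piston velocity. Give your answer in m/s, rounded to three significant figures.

ω = 2π·18.4 = 115.8 rad/s
For an in-line slider-crank, x = r cosθ + √(L² − r² sin²θ), so v = −rω sinθ·[1 + r cosθ/√(L² − r² sin²θ)].
With r = 0.0521 m, L = 0.1564 m, θ = 42.8°: √(L² − r² sin²θ) = 0.15234 m.
v = −0.0521·115.8·0.67944·[1 + 0.0521·0.73373/0.15234] = -5.1278 m/s.
|v| = 5.1278 m/s.

5.13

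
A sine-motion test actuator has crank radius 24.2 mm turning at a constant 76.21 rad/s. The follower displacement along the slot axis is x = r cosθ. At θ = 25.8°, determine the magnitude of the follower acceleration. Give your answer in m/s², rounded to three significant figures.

ω = 76.21 rad/s
x = r cosθ ⇒ ẍ = −rω² cosθ (ω constant).
|a| = rω²|cosθ| = 0.0242·(76.21)²·|cos 25.8°| = 126.54 m/s².

127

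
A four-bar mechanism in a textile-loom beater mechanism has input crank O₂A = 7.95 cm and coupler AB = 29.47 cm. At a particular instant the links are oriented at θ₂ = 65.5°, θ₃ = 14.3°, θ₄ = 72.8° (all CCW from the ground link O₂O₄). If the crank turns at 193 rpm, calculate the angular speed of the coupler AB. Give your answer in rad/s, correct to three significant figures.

ω₂ = 20.21 rad/s (from 193 rpm).
Differentiating the loop-closure r₂e^{iθ₂}+r₃e^{iθ₃}=r₁+r₄e^{iθ₄} gives r₂ω₂e^{iθ₂}+r₃ω₃e^{iθ₃}=r₄ω₄e^{iθ₄}.
Eliminating the other unknown: ω₃ = r₂ω₂ sin(θ₄−θ₂) / [r₃ sin(θ₃−θ₄)].
Numerator sine = +0.12706; denominator sine = -0.85264.
Result = 0.0795·20.21·(+0.12706) / (0.2947·(-0.85264)) = -0.81252 rad/s; magnitude 0.81252 rad/s.

0.813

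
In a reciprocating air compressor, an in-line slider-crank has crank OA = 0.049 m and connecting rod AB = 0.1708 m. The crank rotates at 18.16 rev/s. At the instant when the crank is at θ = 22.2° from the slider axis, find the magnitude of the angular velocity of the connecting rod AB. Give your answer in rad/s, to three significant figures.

30.5

ω = 114.1 rad/s (converted from 18.16 rev/s).
The rod makes angle φ with the slider axis where L sinφ = r sinθ; differentiating, L cosφ·φ̇ = r ω cosθ.
L cosφ = √(L² − r² sin²θ) = 0.16979 m.
|ω_rod| = r ω |cosθ| / √(L² − r² sin²θ) = 0.049·114.1·0.92587/0.16979 = 30.487 rad/s.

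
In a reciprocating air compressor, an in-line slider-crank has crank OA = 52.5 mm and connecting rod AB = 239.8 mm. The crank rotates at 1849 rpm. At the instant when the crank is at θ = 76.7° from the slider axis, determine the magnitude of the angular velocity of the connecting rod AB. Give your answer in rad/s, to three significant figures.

9.98

ω = 193.6 rad/s (converted from 1849 rpm).
The rod makes angle φ with the slider axis where L sinφ = r sinθ; differentiating, L cosφ·φ̇ = r ω cosθ.
L cosφ = √(L² − r² sin²θ) = 0.23429 m.
|ω_rod| = r ω |cosθ| / √(L² − r² sin²θ) = 0.0525·193.6·0.23005/0.23429 = 9.9813 rad/s.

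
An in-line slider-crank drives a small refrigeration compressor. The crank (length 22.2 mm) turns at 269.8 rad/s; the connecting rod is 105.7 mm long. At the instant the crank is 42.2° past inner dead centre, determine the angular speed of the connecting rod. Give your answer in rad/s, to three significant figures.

ω = 269.8 rad/s
The rod makes angle φ with the slider axis where L sinφ = r sinθ; differentiating, L cosφ·φ̇ = r ω cosθ.
L cosφ = √(L² − r² sin²θ) = 0.10464 m.
|ω_rod| = r ω |cosθ| / √(L² − r² sin²θ) = 0.0222·269.8·0.74080/0.10464 = 42.402 rad/s.

42.4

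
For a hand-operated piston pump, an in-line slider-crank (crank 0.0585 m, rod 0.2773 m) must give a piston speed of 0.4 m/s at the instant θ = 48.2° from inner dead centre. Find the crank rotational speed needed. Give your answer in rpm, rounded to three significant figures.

76.7

For an in-line slider-crank, |v_piston| = rω|sinθ|·[1 + r cosθ/√(L² − r² sin²θ)].
With r = 0.0585 m, L = 0.2773 m, θ = 48.2°: the bracketed kinematic factor |dx/dθ| = 0.04982 m.
ω = v/|dx/dθ| = 0.4/0.04982 = 8.0289 rad/s.
N = 60ω/(2π) = 76.671 rpm.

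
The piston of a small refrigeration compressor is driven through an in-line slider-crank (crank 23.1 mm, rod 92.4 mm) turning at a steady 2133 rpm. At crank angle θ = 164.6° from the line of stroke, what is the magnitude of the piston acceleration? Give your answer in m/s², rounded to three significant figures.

ω = 2π·2133/60 = 223.4 rad/s
x(θ) = r cosθ + √(L² − r² sin²θ); with ω constant, a = ω²·d²x/dθ².
d²x/dθ² = −r cosθ − r²(cos2θ)/√u − r⁴ sin²2θ/(4u^{3/2}),  u = L² − r² sin²θ = 0.00850013 m².
Substituting r = 0.0231 m, L = 0.0924 m, θ = 164.6°: d²x/dθ² = +0.017275 m.
a = ω²·d²x/dθ² = (223.4)²·(+0.017275) = +861.92 m/s²;  |a| = 861.92 m/s².

862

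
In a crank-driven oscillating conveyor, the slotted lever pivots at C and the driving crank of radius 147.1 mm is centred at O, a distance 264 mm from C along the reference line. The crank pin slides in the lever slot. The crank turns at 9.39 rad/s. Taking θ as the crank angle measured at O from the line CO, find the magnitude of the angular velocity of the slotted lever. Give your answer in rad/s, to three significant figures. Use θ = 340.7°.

ω = 9.39 rad/s
Crank pin A relative to C: A = (d + r cosθ, r sinθ); lever angle φ = atan2(r sinθ, d + r cosθ).
Differentiating tanφ: φ̇ = rω(d cosθ + r)/(d² + r² + 2dr cosθ).
d² + r² + 2dr cosθ = |CA|² = 0.164638 m²;  d cosθ + r = +0.39626 m.
|ω_lever| = |0.1471·9.39·+0.39626| / 0.164638 = 3.3245 rad/s.

3.32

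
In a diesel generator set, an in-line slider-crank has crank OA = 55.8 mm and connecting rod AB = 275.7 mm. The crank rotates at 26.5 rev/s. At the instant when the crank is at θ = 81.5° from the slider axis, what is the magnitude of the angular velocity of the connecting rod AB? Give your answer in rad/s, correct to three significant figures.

5.08

ω = 166.5 rad/s (converted from 26.5 rev/s).
The rod makes angle φ with the slider axis where L sinφ = r sinθ; differentiating, L cosφ·φ̇ = r ω cosθ.
L cosφ = √(L² − r² sin²θ) = 0.27012 m.
|ω_rod| = r ω |cosθ| / √(L² − r² sin²θ) = 0.0558·166.5·0.14781/0.27012 = 5.084 rad/s.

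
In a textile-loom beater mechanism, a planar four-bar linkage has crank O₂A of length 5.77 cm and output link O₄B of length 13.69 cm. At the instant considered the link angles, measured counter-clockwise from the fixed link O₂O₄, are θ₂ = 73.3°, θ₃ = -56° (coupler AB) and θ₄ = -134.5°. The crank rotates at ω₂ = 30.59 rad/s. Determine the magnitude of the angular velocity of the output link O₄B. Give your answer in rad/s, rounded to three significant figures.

ω₂ = 30.59 rad/s
Differentiating the loop-closure r₂e^{iθ₂}+r₃e^{iθ₃}=r₁+r₄e^{iθ₄} gives r₂ω₂e^{iθ₂}+r₃ω₃e^{iθ₃}=r₄ω₄e^{iθ₄}.
Eliminating the other unknown: ω₄ = r₂ω₂ sin(θ₂−θ₃) / [r₄ sin(θ₄−θ₃)].
Numerator sine = +0.77384; denominator sine = -0.97992.
Result = 0.0577·30.59·(+0.77384) / (0.1369·(-0.97992)) = -10.181 rad/s; magnitude 10.181 rad/s.

10.2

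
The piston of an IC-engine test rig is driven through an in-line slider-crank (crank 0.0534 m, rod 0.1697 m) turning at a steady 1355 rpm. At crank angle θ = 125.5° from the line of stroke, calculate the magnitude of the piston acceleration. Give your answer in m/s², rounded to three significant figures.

730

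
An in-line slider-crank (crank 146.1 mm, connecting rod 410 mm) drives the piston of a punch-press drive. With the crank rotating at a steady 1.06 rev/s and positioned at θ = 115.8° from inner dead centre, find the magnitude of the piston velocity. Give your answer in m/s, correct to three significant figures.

ω = 2π·1.06 = 6.66 rad/s
For an in-line slider-crank, x = r cosθ + √(L² − r² sin²θ), so v = −rω sinθ·[1 + r cosθ/√(L² − r² sin²θ)].
With r = 0.1461 m, L = 0.41 m, θ = 115.8°: √(L² − r² sin²θ) = 0.38833 m.
v = −0.1461·6.66·0.90032·[1 + 0.1461·-0.43523/0.38833] = -0.73261 m/s.
|v| = 0.73261 m/s.

0.733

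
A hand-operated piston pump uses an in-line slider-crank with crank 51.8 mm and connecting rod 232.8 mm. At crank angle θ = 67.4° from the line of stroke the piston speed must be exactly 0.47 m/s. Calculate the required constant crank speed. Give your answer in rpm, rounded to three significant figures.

86.3

For an in-line slider-crank, |v_piston| = rω|sinθ|·[1 + r cosθ/√(L² − r² sin²θ)].
With r = 0.0518 m, L = 0.2328 m, θ = 67.4°: the bracketed kinematic factor |dx/dθ| = 0.052001 m.
ω = v/|dx/dθ| = 0.47/0.052001 = 9.0384 rad/s.
N = 60ω/(2π) = 86.31 rpm.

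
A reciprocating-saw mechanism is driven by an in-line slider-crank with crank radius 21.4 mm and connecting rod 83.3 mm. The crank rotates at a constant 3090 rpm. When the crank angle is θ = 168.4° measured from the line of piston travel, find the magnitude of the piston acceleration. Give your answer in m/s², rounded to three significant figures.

ω = 2π·3090/60 = 323.6 rad/s
x(θ) = r cosθ + √(L² − r² sin²θ); with ω constant, a = ω²·d²x/dθ².
d²x/dθ² = −r cosθ − r²(cos2θ)/√u − r⁴ sin²2θ/(4u^{3/2}),  u = L² − r² sin²θ = 0.00692037 m².
Substituting r = 0.0214 m, L = 0.0833 m, θ = 168.4°: d²x/dθ² = +0.015889 m.
a = ω²·d²x/dθ² = (323.6)²·(+0.015889) = +1663.7 m/s²;  |a| = 1663.7 m/s².

1660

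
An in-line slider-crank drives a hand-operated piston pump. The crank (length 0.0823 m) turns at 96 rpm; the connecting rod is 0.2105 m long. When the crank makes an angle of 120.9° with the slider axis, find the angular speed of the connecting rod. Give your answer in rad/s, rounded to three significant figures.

ω = 10.05 rad/s (converted from 96 rpm).
The rod makes angle φ with the slider axis where L sinφ = r sinθ; differentiating, L cosφ·φ̇ = r ω cosθ.
L cosφ = √(L² − r² sin²θ) = 0.1983 m.
|ω_rod| = r ω |cosθ| / √(L² − r² sin²θ) = 0.0823·10.05·0.51354/0.1983 = 2.1426 rad/s.

2.14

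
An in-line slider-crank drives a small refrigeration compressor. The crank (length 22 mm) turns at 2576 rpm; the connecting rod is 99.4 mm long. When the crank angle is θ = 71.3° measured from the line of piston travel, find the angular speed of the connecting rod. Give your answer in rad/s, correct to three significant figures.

19.6

ω = 269.8 rad/s (converted from 2576 rpm).
The rod makes angle φ with the slider axis where L sinφ = r sinθ; differentiating, L cosφ·φ̇ = r ω cosθ.
L cosφ = √(L² − r² sin²θ) = 0.097191 m.
|ω_rod| = r ω |cosθ| / √(L² − r² sin²θ) = 0.022·269.8·0.32061/0.097191 = 19.577 rad/s.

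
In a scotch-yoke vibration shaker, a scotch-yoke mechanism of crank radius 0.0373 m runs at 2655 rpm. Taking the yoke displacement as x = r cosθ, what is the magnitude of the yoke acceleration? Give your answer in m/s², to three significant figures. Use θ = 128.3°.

1790

ω = 278 rad/s (from 2655 rpm).
x = r cosθ ⇒ ẍ = −rω² cosθ (ω constant).
|a| = rω²|cosθ| = 0.0373·(278)²·|cos 128.3°| = 1787 m/s².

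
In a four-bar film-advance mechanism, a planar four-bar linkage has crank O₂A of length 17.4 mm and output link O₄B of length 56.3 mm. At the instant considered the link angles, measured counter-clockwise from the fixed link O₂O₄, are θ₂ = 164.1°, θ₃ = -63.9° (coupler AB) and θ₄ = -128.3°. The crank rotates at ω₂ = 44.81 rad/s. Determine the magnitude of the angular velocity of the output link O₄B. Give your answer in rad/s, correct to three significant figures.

11.4

ω₂ = 44.81 rad/s
Differentiating the loop-closure r₂e^{iθ₂}+r₃e^{iθ₃}=r₁+r₄e^{iθ₄} gives r₂ω₂e^{iθ₂}+r₃ω₃e^{iθ₃}=r₄ω₄e^{iθ₄}.
Eliminating the other unknown: ω₄ = r₂ω₂ sin(θ₂−θ₃) / [r₄ sin(θ₄−θ₃)].
Numerator sine = -0.74314; denominator sine = -0.90183.
Result = 0.0174·44.81·(-0.74314) / (0.0563·(-0.90183)) = +11.412 rad/s; magnitude 11.412 rad/s.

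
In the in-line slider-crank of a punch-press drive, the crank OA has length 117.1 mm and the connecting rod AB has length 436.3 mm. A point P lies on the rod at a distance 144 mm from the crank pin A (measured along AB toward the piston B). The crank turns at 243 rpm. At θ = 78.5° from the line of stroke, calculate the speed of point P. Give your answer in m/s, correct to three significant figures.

ω = 25.45 rad/s.  Crank-pin speed |V_A| = rω = 2.9798 m/s, perpendicular to OA.
Rod angle: sinφ = −(r/L) sinθ ⇒ φ = -15.248°; ω_rod = −rω cosθ/√(L²−r²sin²θ) = -1.4113 rad/s.
V_P = V_A + ω_rod × AP, with AP = 0.144 m along the rod.
Components: V_Px = −rω sinθ − a·ω_rod·sinφ = -2.9735 m/s;  V_Py = rω cosθ + a·ω_rod·cosφ = +0.39801 m/s.
|V_P| = √(V_Px² + V_Py²) = 3 m/s.

3.00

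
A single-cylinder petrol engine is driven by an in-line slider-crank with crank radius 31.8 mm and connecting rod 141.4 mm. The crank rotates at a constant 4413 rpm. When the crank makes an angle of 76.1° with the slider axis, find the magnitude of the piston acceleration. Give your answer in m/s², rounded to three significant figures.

ω = 2π·4413/60 = 462.1 rad/s
x(θ) = r cosθ + √(L² − r² sin²θ); with ω constant, a = ω²·d²x/dθ².
d²x/dθ² = −r cosθ − r²(cos2θ)/√u − r⁴ sin²2θ/(4u^{3/2}),  u = L² − r² sin²θ = 0.0190411 m².
Substituting r = 0.0318 m, L = 0.1414 m, θ = 76.1°: d²x/dθ² = -0.0011779 m.
a = ω²·d²x/dθ² = (462.1)²·(-0.0011779) = -251.55 m/s²;  |a| = 251.55 m/s².

252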